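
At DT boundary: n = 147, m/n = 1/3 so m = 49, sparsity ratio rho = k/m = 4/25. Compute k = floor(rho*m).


m = 1/3*147 = 49.
rho = 4/25.
rho*m = 4/25*49 = 7.84.
k = floor(7.84) = 7.

7


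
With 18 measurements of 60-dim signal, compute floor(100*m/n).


100*m/n = 100*18/60 ≈ 30.0.
floor = 30.

30


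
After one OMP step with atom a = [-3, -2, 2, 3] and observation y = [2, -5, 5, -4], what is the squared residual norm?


a^T a = 26.
a^T y = 2.
coeff = 2/26 = 1/13.
||r||^2 = 908/13.

908/13


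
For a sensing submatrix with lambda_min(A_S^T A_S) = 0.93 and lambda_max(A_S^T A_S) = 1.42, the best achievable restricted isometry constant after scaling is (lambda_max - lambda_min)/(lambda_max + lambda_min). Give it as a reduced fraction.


lambda_max - lambda_min = 1.42 - 0.93 = 0.49.
lambda_max + lambda_min = 1.42 + 0.93 = 2.35.
delta = 0.49/2.35 = 49/235.

49/235


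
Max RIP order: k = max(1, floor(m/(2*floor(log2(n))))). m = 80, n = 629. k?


floor(log2(629)) = 9.
2*9 = 18.
m/(2*floor(log2(n))) = 80/18 ≈ 4.4444.
floor = 4.
k = max(1, 4) = 4.

4


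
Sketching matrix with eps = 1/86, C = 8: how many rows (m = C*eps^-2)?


1/eps = 86.
(1/eps)^2 = 7396.
m = 8*7396 = 59168.

59168


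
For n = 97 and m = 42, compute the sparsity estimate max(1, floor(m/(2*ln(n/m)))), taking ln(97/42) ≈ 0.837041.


n/m = 97/42.
ln(n/m) ≈ 0.837041.
2*ln(n/m) ≈ 1.674082.
m/(2*ln(n/m)) ≈ 42/1.674082 ≈ 25.0884.
floor = 25.
k_max = max(1, 25) = 25.

25


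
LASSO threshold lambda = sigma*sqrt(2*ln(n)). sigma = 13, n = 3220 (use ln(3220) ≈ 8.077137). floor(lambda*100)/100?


ln(3220) ≈ 8.077137.
2*ln(n) ≈ 16.154274.
sqrt(2*ln(n)) ≈ sqrt(16.154274) ≈ 4.019238.
lambda ≈ 13*4.019238 = 52.250094.
floor(lambda*100)/100 = 52.25.

52.25


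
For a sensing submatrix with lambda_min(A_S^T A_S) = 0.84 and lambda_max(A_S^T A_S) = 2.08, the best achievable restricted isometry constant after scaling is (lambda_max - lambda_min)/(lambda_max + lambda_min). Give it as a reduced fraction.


lambda_max - lambda_min = 2.08 - 0.84 = 1.24.
lambda_max + lambda_min = 2.08 + 0.84 = 2.92.
delta = 1.24/2.92 = 124/292 = 31/73.

31/73


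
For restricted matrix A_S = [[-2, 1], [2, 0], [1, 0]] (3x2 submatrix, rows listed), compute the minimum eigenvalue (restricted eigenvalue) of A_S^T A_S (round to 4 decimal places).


A_S^T A_S = [[9, -2], [-2, 1]].
trace = 10.
det = 5.
disc = trace^2 - 4*det = 100 - 4*5 = 80.
sqrt(80) ≈ 8.944272.
lam_min = (10 - sqrt(80))/2 ≈ (10 - 8.944272)/2 = 0.527864 ≈ 0.5279.

0.5279


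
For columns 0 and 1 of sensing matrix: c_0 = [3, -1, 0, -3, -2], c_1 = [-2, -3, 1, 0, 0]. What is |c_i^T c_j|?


Inner product: 3*-2 + -1*-3 + 0*1 + -3*0 + -2*0
Products: [-6, 3, 0, 0, 0]
Sum = -3.
|dot| = 3.

3


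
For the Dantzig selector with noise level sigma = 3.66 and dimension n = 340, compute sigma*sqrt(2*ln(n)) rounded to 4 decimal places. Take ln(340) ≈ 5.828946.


ln(340) ≈ 5.828946.
2*ln(n) ≈ 11.657892.
sqrt(2*ln(n)) ≈ sqrt(11.657892) ≈ 3.414366.
threshold ≈ 3.66*3.414366 = 12.49657956 ≈ 12.4966.

12.4966


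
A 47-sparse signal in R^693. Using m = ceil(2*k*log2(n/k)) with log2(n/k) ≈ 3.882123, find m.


log2(n/k) = log2(693/47) ≈ 3.882123.
2*k*log2(n/k) ≈ 2*47*3.882123 = 364.919562.
m = ceil(364.919562) = 365.

365


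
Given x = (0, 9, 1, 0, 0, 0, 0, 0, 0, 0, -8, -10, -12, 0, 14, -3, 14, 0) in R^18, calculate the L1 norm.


Non-zero entries: [(1, 9), (2, 1), (10, -8), (11, -10), (12, -12), (14, 14), (15, -3), (16, 14)]
Absolute values: [9, 1, 8, 10, 12, 14, 3, 14]
||x||_1 = sum = 71.

71


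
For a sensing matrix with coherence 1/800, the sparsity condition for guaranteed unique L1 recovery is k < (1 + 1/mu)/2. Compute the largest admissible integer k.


1/mu = 800.
1 + 1/mu = 801.
(1 + 1/mu)/2 = 400.5 is not an integer, so k_max = floor(400.5) = 400.

400


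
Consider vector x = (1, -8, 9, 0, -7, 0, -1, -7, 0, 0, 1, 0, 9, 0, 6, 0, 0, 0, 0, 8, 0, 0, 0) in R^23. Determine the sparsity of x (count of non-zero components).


Non-zero positions: [0, 1, 2, 4, 6, 7, 10, 12, 14, 19].
Sparsity = 10.

10


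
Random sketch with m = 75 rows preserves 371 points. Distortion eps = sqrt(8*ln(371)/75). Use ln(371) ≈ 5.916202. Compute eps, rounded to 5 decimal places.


ln(371) ≈ 5.916202.
8*ln(N)/m ≈ 8*5.916202/75 ≈ 0.63106155.
eps = sqrt(0.63106155) ≈ 0.7943938 ≈ 0.79439.

0.79439


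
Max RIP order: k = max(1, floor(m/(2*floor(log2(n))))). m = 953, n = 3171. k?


floor(log2(3171)) = 11.
2*11 = 22.
m/(2*floor(log2(n))) = 953/22 ≈ 43.3182.
floor = 43.
k = max(1, 43) = 43.

43


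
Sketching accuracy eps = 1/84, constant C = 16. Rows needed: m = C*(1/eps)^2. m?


1/eps = 84.
(1/eps)^2 = 7056.
m = 16*7056 = 112896.

112896


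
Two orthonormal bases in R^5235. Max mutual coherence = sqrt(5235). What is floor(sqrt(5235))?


72^2 = 5184 <= 5235 < 5329 = 73^2, so 72 <= sqrt(5235) < 73.
floor(sqrt(5235)) = 72.

72


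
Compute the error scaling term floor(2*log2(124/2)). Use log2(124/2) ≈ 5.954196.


log2(n/k) = log2(124/2) ≈ 5.954196.
k*log2(n/k) ≈ 2*5.954196 = 11.908392.
floor(11.908392) = 11.

11


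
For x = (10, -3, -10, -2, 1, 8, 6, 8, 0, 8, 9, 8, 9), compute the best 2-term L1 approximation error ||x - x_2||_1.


Sorted |x_i| descending: [10, 10, 9, 9, 8, 8, 8, 8, 6, 3, 2, 1, 0]
Keep top 2: [10, 10]
Tail entries: [9, 9, 8, 8, 8, 8, 6, 3, 2, 1, 0]
L1 error = sum of tail = 62.

62


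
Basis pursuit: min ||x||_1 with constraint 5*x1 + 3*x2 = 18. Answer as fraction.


Axis intercepts:
  x1 = 18/5, x2 = 0: L1 = 18/5
  x1 = 0, x2 = 6: L1 = 6
x* = (18/5, 0)
||x*||_1 = 18/5.

18/5


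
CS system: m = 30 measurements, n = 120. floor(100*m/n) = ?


100*m/n = 100*30/120 ≈ 25.0.
floor = 25.

25


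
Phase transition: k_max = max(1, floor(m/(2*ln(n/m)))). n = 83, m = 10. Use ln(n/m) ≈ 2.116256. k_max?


n/m = 83/10.
ln(n/m) ≈ 2.116256.
2*ln(n/m) ≈ 4.232512.
m/(2*ln(n/m)) ≈ 10/4.232512 ≈ 2.3627.
floor = 2.
k_max = max(1, 2) = 2.

2


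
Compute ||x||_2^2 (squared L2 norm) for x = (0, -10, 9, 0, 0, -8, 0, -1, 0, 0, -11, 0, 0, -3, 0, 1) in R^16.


Non-zero entries: [(1, -10), (2, 9), (5, -8), (7, -1), (10, -11), (13, -3), (15, 1)]
Squares: [100, 81, 64, 1, 121, 9, 1]
||x||_2^2 = sum = 377.

377


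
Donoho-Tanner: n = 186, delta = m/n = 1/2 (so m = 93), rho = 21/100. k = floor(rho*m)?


m = 1/2*186 = 93.
rho = 21/100.
rho*m = 21/100*93 = 19.53.
k = floor(19.53) = 19.

19


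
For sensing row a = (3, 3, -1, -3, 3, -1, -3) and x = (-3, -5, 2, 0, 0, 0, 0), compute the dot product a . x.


Non-zero terms: ['3*-3', '3*-5', '-1*2']
Products: [-9, -15, -2]
y = sum = -26.

-26


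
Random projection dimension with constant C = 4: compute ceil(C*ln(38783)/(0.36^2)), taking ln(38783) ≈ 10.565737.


ln(38783) ≈ 10.565737.
eps^2 = 0.36^2 = 0.1296.
C*ln(N)/eps^2 ≈ 4*10.565737/0.1296 ≈ 326.103.
m = ceil(326.103) = 327.

327


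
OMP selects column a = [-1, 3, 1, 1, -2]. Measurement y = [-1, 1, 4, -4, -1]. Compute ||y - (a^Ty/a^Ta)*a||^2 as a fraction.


a^T a = 16.
a^T y = 6.
coeff = 6/16 = 3/8.
||r||^2 = 131/4.

131/4


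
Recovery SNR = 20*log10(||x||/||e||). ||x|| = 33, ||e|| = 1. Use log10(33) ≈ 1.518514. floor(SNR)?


||x||/||e|| = 33/1 = 33.
log10(33) ≈ 1.518514.
20*log10(||x||/||e||) ≈ 20*1.518514 = 30.37028.
floor(30.37028) = 30.

30


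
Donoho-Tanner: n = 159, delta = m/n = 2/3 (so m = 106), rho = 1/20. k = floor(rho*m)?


m = 2/3*159 = 106.
rho = 1/20.
rho*m = 1/20*106 = 5.3.
k = floor(5.3) = 5.

5


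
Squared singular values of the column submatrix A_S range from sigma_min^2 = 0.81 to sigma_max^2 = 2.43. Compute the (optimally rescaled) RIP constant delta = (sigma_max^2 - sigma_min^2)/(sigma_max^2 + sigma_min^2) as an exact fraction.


lambda_max - lambda_min = 2.43 - 0.81 = 1.62.
lambda_max + lambda_min = 2.43 + 0.81 = 3.24.
delta = 1.62/3.24 = 162/324 = 1/2.

1/2


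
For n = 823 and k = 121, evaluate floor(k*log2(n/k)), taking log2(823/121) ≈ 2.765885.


log2(n/k) = log2(823/121) ≈ 2.765885.
k*log2(n/k) ≈ 121*2.765885 = 334.672085.
floor(334.672085) = 334.

334


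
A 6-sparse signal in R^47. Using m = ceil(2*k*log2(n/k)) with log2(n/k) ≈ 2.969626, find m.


log2(n/k) = log2(47/6) ≈ 2.969626.
2*k*log2(n/k) ≈ 2*6*2.969626 = 35.635512.
m = ceil(35.635512) = 36.

36


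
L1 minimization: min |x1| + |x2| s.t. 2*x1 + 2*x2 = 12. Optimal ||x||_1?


Axis intercepts:
  x1 = 6, x2 = 0: L1 = 6
  x1 = 0, x2 = 6: L1 = 6
x* = (6, 0)
||x*||_1 = 6.

6


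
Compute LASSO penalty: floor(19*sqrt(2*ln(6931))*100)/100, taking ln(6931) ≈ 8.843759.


ln(6931) ≈ 8.843759.
2*ln(n) ≈ 17.687518.
sqrt(2*ln(n)) ≈ sqrt(17.687518) ≈ 4.205653.
lambda ≈ 19*4.205653 = 79.907407.
floor(lambda*100)/100 = 79.90.

79.90


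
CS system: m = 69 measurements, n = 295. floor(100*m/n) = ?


100*m/n = 100*69/295 ≈ 23.3898.
floor = 23.

23


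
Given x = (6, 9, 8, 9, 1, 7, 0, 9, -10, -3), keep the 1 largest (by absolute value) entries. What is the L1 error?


Sorted |x_i| descending: [10, 9, 9, 9, 8, 7, 6, 3, 1, 0]
Keep top 1: [10]
Tail entries: [9, 9, 9, 8, 7, 6, 3, 1, 0]
L1 error = sum of tail = 52.

52


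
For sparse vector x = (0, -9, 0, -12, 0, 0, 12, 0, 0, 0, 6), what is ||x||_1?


Non-zero entries: [(1, -9), (3, -12), (6, 12), (10, 6)]
Absolute values: [9, 12, 12, 6]
||x||_1 = sum = 39.

39


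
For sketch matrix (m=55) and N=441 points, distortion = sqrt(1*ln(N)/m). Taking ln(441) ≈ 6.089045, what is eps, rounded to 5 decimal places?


ln(441) ≈ 6.089045.
1*ln(N)/m ≈ 1*6.089045/55 ≈ 0.11070991.
eps = sqrt(0.11070991) ≈ 0.332731 ≈ 0.33273.

0.33273


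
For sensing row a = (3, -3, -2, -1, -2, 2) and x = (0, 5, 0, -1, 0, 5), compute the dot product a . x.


Non-zero terms: ['-3*5', '-1*-1', '2*5']
Products: [-15, 1, 10]
y = sum = -4.

-4


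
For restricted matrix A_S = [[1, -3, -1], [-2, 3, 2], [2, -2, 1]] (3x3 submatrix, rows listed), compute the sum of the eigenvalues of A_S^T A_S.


Sum of eigenvalues of A_S^T A_S = trace(A_S^T A_S) = sum of squared column norms of A_S.
A_S^T A_S diagonal: [9, 22, 6].
trace = 9 + 22 + 6 = 37.

37


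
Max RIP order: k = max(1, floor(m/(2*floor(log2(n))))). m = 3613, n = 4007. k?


floor(log2(4007)) = 11.
2*11 = 22.
m/(2*floor(log2(n))) = 3613/22 ≈ 164.2273.
floor = 164.
k = max(1, 164) = 164.

164


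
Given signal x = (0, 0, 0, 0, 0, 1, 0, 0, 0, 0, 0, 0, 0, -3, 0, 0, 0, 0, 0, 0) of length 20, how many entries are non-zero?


Non-zero positions: [5, 13].
Sparsity = 2.

2


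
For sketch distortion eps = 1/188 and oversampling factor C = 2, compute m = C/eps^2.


1/eps = 188.
(1/eps)^2 = 35344.
m = 2*35344 = 70688.

70688


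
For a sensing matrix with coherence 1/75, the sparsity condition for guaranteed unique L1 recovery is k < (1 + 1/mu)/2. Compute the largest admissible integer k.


1/mu = 75.
1 + 1/mu = 76.
(1 + 1/mu)/2 = 38 is an integer and the inequality is strict, so k_max = 38 - 1 = 37.

37


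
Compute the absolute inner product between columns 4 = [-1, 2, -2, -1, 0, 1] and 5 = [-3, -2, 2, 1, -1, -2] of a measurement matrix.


Inner product: -1*-3 + 2*-2 + -2*2 + -1*1 + 0*-1 + 1*-2
Products: [3, -4, -4, -1, 0, -2]
Sum = -8.
|dot| = 8.

8


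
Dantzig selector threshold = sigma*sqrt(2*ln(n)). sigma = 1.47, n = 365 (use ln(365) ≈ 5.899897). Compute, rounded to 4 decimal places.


ln(365) ≈ 5.899897.
2*ln(n) ≈ 11.799794.
sqrt(2*ln(n)) ≈ sqrt(11.799794) ≈ 3.435083.
threshold ≈ 1.47*3.435083 = 5.04957201 ≈ 5.0496.

5.0496


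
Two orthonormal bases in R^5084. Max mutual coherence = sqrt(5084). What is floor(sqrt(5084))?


71^2 = 5041 <= 5084 < 5184 = 72^2, so 71 <= sqrt(5084) < 72.
floor(sqrt(5084)) = 71.

71


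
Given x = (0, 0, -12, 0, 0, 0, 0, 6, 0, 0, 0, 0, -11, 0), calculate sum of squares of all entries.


Non-zero entries: [(2, -12), (7, 6), (12, -11)]
Squares: [144, 36, 121]
||x||_2^2 = sum = 301.

301


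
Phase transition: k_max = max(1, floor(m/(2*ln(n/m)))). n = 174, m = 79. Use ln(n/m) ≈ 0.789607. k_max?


n/m = 174/79.
ln(n/m) ≈ 0.789607.
2*ln(n/m) ≈ 1.579214.
m/(2*ln(n/m)) ≈ 79/1.579214 ≈ 50.0249.
floor = 50.
k_max = max(1, 50) = 50.

50


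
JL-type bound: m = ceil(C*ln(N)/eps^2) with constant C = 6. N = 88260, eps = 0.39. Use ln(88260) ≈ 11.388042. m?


ln(88260) ≈ 11.388042.
eps^2 = 0.39^2 = 0.1521.
C*ln(N)/eps^2 ≈ 6*11.388042/0.1521 ≈ 449.2324.
m = ceil(449.2324) = 450.

450


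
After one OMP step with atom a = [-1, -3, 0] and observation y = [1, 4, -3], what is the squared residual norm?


a^T a = 10.
a^T y = -13.
coeff = -13/10 = -13/10.
||r||^2 = 91/10.

91/10


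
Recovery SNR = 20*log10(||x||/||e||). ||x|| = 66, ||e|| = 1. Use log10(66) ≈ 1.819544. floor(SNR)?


||x||/||e|| = 66/1 = 66.
log10(66) ≈ 1.819544.
20*log10(||x||/||e||) ≈ 20*1.819544 = 36.39088.
floor(36.39088) = 36.

36


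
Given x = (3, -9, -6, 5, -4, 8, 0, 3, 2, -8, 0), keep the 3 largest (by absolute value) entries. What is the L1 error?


Sorted |x_i| descending: [9, 8, 8, 6, 5, 4, 3, 3, 2, 0, 0]
Keep top 3: [9, 8, 8]
Tail entries: [6, 5, 4, 3, 3, 2, 0, 0]
L1 error = sum of tail = 23.

23


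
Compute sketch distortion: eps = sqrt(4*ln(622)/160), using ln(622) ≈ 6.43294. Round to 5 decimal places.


ln(622) ≈ 6.43294.
4*ln(N)/m ≈ 4*6.43294/160 ≈ 0.1608235.
eps = sqrt(0.1608235) ≈ 0.4010281 ≈ 0.40103.

0.40103


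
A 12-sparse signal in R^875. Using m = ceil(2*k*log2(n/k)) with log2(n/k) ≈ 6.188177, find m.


log2(n/k) = log2(875/12) ≈ 6.188177.
2*k*log2(n/k) ≈ 2*12*6.188177 = 148.516248.
m = ceil(148.516248) = 149.

149


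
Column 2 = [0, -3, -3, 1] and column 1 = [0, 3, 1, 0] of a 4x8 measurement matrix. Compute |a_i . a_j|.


Inner product: 0*0 + -3*3 + -3*1 + 1*0
Products: [0, -9, -3, 0]
Sum = -12.
|dot| = 12.

12


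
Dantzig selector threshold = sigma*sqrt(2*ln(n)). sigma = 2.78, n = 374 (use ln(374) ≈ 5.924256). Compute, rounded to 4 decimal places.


ln(374) ≈ 5.924256.
2*ln(n) ≈ 11.848512.
sqrt(2*ln(n)) ≈ sqrt(11.848512) ≈ 3.442167.
threshold ≈ 2.78*3.442167 = 9.56922426 ≈ 9.5692.

9.5692


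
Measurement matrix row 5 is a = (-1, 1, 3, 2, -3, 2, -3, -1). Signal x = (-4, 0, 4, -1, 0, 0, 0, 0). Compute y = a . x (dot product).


Non-zero terms: ['-1*-4', '3*4', '2*-1']
Products: [4, 12, -2]
y = sum = 14.

14


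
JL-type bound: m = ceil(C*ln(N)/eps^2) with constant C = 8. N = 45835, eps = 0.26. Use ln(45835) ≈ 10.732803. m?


ln(45835) ≈ 10.732803.
eps^2 = 0.26^2 = 0.0676.
C*ln(N)/eps^2 ≈ 8*10.732803/0.0676 ≈ 1270.1542.
m = ceil(1270.1542) = 1271.

1271


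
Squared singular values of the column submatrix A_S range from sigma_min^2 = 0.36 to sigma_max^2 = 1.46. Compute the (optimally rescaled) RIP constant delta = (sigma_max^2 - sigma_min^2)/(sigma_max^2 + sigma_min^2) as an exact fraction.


lambda_max - lambda_min = 1.46 - 0.36 = 1.10.
lambda_max + lambda_min = 1.46 + 0.36 = 1.82.
delta = 1.10/1.82 = 110/182 = 55/91.

55/91


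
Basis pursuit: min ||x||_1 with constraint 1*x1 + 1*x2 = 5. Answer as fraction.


Axis intercepts:
  x1 = 5, x2 = 0: L1 = 5
  x1 = 0, x2 = 5: L1 = 5
x* = (5, 0)
||x*||_1 = 5.

5


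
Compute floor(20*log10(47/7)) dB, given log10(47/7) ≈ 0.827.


||x||/||e|| = 47/7.
log10(47/7) ≈ 0.827.
20*log10(||x||/||e||) ≈ 20*0.827 = 16.54.
floor(16.54) = 16.

16


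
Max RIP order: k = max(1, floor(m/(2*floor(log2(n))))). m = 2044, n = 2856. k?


floor(log2(2856)) = 11.
2*11 = 22.
m/(2*floor(log2(n))) = 2044/22 ≈ 92.9091.
floor = 92.
k = max(1, 92) = 92.

92


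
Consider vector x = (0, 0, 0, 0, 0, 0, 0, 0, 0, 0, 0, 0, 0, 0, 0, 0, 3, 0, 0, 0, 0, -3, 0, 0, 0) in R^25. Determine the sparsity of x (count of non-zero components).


Non-zero positions: [16, 21].
Sparsity = 2.

2


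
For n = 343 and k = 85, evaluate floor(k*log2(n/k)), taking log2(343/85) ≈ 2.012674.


log2(n/k) = log2(343/85) ≈ 2.012674.
k*log2(n/k) ≈ 85*2.012674 = 171.07729.
floor(171.07729) = 171.

171


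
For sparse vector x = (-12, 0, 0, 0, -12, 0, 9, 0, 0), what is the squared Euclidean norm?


Non-zero entries: [(0, -12), (4, -12), (6, 9)]
Squares: [144, 144, 81]
||x||_2^2 = sum = 369.

369


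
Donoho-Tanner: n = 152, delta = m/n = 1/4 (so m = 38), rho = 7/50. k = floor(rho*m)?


m = 1/4*152 = 38.
rho = 7/50.
rho*m = 7/50*38 = 5.32.
k = floor(5.32) = 5.

5


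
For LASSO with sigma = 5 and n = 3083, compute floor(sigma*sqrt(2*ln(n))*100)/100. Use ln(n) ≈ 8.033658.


ln(3083) ≈ 8.033658.
2*ln(n) ≈ 16.067316.
sqrt(2*ln(n)) ≈ sqrt(16.067316) ≈ 4.008406.
lambda ≈ 5*4.008406 = 20.04203.
floor(lambda*100)/100 = 20.04.

20.04


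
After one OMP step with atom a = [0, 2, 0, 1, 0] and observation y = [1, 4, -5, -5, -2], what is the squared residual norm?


a^T a = 5.
a^T y = 3.
coeff = 3/5 = 3/5.
||r||^2 = 346/5.

346/5


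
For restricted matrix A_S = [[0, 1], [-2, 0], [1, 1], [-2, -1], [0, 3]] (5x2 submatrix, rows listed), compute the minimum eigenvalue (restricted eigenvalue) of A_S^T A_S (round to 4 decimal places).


A_S^T A_S = [[9, 3], [3, 12]].
trace = 21.
det = 99.
disc = trace^2 - 4*det = 441 - 4*99 = 45.
sqrt(45) ≈ 6.708204.
lam_min = (21 - sqrt(45))/2 ≈ (21 - 6.708204)/2 = 7.145898 ≈ 7.1459.

7.1459


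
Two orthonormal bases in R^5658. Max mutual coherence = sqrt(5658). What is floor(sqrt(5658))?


75^2 = 5625 <= 5658 < 5776 = 76^2, so 75 <= sqrt(5658) < 76.
floor(sqrt(5658)) = 75.

75


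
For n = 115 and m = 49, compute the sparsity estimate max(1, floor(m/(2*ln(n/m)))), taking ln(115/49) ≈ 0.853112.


n/m = 115/49.
ln(n/m) ≈ 0.853112.
2*ln(n/m) ≈ 1.706224.
m/(2*ln(n/m)) ≈ 49/1.706224 ≈ 28.7184.
floor = 28.
k_max = max(1, 28) = 28.

28


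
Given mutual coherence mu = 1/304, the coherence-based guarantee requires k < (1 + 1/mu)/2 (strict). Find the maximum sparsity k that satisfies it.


1/mu = 304.
1 + 1/mu = 305.
(1 + 1/mu)/2 = 152.5 is not an integer, so k_max = floor(152.5) = 152.

152


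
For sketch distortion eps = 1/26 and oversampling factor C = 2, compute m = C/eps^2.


1/eps = 26.
(1/eps)^2 = 676.
m = 2*676 = 1352.

1352


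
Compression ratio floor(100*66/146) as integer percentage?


100*m/n = 100*66/146 ≈ 45.2055.
floor = 45.

45


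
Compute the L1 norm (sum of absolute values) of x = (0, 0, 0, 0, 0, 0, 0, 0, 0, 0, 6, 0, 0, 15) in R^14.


Non-zero entries: [(10, 6), (13, 15)]
Absolute values: [6, 15]
||x||_1 = sum = 21.

21


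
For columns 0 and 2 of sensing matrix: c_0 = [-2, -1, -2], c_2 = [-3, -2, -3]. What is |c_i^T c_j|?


Inner product: -2*-3 + -1*-2 + -2*-3
Products: [6, 2, 6]
Sum = 14.
|dot| = 14.

14


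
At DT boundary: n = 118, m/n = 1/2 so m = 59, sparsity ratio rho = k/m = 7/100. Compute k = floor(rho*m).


m = 1/2*118 = 59.
rho = 7/100.
rho*m = 7/100*59 = 4.13.
k = floor(4.13) = 4.

4


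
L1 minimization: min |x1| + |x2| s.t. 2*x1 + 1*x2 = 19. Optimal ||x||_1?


Axis intercepts:
  x1 = 19/2, x2 = 0: L1 = 19/2
  x1 = 0, x2 = 19: L1 = 19
x* = (19/2, 0)
||x*||_1 = 19/2.

19/2


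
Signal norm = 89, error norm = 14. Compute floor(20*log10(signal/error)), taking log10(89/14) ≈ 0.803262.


||x||/||e|| = 89/14.
log10(89/14) ≈ 0.803262.
20*log10(||x||/||e||) ≈ 20*0.803262 = 16.06524.
floor(16.06524) = 16.

16


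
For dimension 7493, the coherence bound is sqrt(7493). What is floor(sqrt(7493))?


86^2 = 7396 <= 7493 < 7569 = 87^2, so 86 <= sqrt(7493) < 87.
floor(sqrt(7493)) = 86.

86


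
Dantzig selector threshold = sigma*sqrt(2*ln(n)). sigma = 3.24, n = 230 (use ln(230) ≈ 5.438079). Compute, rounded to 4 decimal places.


ln(230) ≈ 5.438079.
2*ln(n) ≈ 10.876158.
sqrt(2*ln(n)) ≈ sqrt(10.876158) ≈ 3.297902.
threshold ≈ 3.24*3.297902 = 10.68520248 ≈ 10.6852.

10.6852


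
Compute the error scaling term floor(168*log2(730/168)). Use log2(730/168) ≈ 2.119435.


log2(n/k) = log2(730/168) ≈ 2.119435.
k*log2(n/k) ≈ 168*2.119435 = 356.06508.
floor(356.06508) = 356.

356


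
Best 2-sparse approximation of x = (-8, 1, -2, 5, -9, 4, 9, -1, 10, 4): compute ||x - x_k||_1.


Sorted |x_i| descending: [10, 9, 9, 8, 5, 4, 4, 2, 1, 1]
Keep top 2: [10, 9]
Tail entries: [9, 8, 5, 4, 4, 2, 1, 1]
L1 error = sum of tail = 34.

34


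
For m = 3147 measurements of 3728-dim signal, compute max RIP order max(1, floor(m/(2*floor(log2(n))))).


floor(log2(3728)) = 11.
2*11 = 22.
m/(2*floor(log2(n))) = 3147/22 ≈ 143.0455.
floor = 143.
k = max(1, 143) = 143.

143


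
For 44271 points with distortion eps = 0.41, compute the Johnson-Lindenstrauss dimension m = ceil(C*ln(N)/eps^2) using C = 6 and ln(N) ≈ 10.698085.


ln(44271) ≈ 10.698085.
eps^2 = 0.41^2 = 0.1681.
C*ln(N)/eps^2 ≈ 6*10.698085/0.1681 ≈ 381.8472.
m = ceil(381.8472) = 382.

382


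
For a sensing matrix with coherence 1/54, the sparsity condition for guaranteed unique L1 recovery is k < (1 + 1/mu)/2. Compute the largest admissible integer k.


1/mu = 54.
1 + 1/mu = 55.
(1 + 1/mu)/2 = 27.5 is not an integer, so k_max = floor(27.5) = 27.

27


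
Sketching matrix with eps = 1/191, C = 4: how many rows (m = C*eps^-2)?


1/eps = 191.
(1/eps)^2 = 36481.
m = 4*36481 = 145924.

145924


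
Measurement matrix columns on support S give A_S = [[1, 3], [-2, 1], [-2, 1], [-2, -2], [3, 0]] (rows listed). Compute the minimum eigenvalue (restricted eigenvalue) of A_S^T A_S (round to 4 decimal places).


A_S^T A_S = [[22, 3], [3, 15]].
trace = 37.
det = 321.
disc = trace^2 - 4*det = 1369 - 4*321 = 85.
sqrt(85) ≈ 9.219544.
lam_min = (37 - sqrt(85))/2 ≈ (37 - 9.219544)/2 = 13.890228 ≈ 13.8902.

13.8902


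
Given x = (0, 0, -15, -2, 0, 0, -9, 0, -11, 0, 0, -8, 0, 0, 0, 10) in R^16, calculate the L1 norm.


Non-zero entries: [(2, -15), (3, -2), (6, -9), (8, -11), (11, -8), (15, 10)]
Absolute values: [15, 2, 9, 11, 8, 10]
||x||_1 = sum = 55.

55


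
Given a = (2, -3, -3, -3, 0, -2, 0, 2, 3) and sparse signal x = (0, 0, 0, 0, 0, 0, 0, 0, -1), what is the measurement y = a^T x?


Non-zero terms: ['3*-1']
Products: [-3]
y = sum = -3.

-3


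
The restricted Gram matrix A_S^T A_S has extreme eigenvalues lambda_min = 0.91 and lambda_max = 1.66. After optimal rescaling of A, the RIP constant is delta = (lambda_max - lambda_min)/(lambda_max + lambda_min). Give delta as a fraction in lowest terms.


lambda_max - lambda_min = 1.66 - 0.91 = 0.75.
lambda_max + lambda_min = 1.66 + 0.91 = 2.57.
delta = 0.75/2.57 = 75/257.

75/257


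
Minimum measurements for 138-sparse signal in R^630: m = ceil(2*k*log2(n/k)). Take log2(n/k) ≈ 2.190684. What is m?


log2(n/k) = log2(630/138) ≈ 2.190684.
2*k*log2(n/k) ≈ 2*138*2.190684 = 604.628784.
m = ceil(604.628784) = 605.

605


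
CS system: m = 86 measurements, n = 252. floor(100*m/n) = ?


100*m/n = 100*86/252 ≈ 34.127.
floor = 34.

34


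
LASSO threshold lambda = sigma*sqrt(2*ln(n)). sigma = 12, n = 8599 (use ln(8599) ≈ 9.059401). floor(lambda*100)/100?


ln(8599) ≈ 9.059401.
2*ln(n) ≈ 18.118802.
sqrt(2*ln(n)) ≈ sqrt(18.118802) ≈ 4.256619.
lambda ≈ 12*4.256619 = 51.079428.
floor(lambda*100)/100 = 51.07.

51.07


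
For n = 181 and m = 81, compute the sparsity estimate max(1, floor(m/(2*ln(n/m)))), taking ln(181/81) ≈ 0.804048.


n/m = 181/81.
ln(n/m) ≈ 0.804048.
2*ln(n/m) ≈ 1.608096.
m/(2*ln(n/m)) ≈ 81/1.608096 ≈ 50.3701.
floor = 50.
k_max = max(1, 50) = 50.

50


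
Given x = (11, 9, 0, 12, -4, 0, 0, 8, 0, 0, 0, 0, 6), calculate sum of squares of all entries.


Non-zero entries: [(0, 11), (1, 9), (3, 12), (4, -4), (7, 8), (12, 6)]
Squares: [121, 81, 144, 16, 64, 36]
||x||_2^2 = sum = 462.

462


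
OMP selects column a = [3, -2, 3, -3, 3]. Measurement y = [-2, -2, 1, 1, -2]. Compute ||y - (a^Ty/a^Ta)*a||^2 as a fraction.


a^T a = 40.
a^T y = -8.
coeff = -8/40 = -1/5.
||r||^2 = 62/5.

62/5


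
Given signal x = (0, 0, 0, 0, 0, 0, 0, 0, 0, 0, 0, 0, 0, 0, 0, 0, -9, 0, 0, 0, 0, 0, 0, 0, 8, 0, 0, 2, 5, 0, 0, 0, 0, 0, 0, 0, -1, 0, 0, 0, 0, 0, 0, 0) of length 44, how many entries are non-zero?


Non-zero positions: [16, 24, 27, 28, 36].
Sparsity = 5.

5


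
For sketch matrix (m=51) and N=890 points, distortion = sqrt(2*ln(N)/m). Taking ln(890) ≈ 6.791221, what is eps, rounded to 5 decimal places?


ln(890) ≈ 6.791221.
2*ln(N)/m ≈ 2*6.791221/51 ≈ 0.26632239.
eps = sqrt(0.26632239) ≈ 0.5160643 ≈ 0.51606.

0.51606


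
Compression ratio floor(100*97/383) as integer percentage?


100*m/n = 100*97/383 ≈ 25.3264.
floor = 25.

25


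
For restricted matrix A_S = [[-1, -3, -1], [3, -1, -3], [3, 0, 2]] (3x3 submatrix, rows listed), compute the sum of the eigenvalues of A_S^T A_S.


Sum of eigenvalues of A_S^T A_S = trace(A_S^T A_S) = sum of squared column norms of A_S.
A_S^T A_S diagonal: [19, 10, 14].
trace = 19 + 10 + 14 = 43.

43


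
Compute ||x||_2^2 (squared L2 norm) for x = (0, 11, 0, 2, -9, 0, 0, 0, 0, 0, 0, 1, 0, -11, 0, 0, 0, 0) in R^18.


Non-zero entries: [(1, 11), (3, 2), (4, -9), (11, 1), (13, -11)]
Squares: [121, 4, 81, 1, 121]
||x||_2^2 = sum = 328.

328


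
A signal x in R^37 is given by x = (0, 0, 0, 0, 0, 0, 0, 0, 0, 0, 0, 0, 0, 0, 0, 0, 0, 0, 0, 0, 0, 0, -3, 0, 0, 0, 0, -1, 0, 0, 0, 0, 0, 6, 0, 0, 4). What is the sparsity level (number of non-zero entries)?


Non-zero positions: [22, 27, 33, 36].
Sparsity = 4.

4


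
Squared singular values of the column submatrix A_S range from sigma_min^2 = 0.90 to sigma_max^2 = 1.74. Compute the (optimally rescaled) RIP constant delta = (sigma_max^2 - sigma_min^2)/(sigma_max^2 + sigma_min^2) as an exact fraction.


lambda_max - lambda_min = 1.74 - 0.90 = 0.84.
lambda_max + lambda_min = 1.74 + 0.90 = 2.64.
delta = 0.84/2.64 = 84/264 = 7/22.

7/22


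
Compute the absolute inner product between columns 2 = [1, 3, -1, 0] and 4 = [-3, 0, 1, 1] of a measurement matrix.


Inner product: 1*-3 + 3*0 + -1*1 + 0*1
Products: [-3, 0, -1, 0]
Sum = -4.
|dot| = 4.

4


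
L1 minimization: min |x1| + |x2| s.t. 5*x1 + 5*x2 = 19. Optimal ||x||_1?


Axis intercepts:
  x1 = 19/5, x2 = 0: L1 = 19/5
  x1 = 0, x2 = 19/5: L1 = 19/5
x* = (19/5, 0)
||x*||_1 = 19/5.

19/5


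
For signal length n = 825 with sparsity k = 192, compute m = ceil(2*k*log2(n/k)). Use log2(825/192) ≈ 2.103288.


log2(n/k) = log2(825/192) ≈ 2.103288.
2*k*log2(n/k) ≈ 2*192*2.103288 = 807.662592.
m = ceil(807.662592) = 808.

808


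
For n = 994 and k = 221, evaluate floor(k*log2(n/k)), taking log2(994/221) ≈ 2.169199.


log2(n/k) = log2(994/221) ≈ 2.169199.
k*log2(n/k) ≈ 221*2.169199 = 479.392979.
floor(479.392979) = 479.

479


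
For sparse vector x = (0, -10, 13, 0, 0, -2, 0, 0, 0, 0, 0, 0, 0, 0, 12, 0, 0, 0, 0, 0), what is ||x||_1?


Non-zero entries: [(1, -10), (2, 13), (5, -2), (14, 12)]
Absolute values: [10, 13, 2, 12]
||x||_1 = sum = 37.

37


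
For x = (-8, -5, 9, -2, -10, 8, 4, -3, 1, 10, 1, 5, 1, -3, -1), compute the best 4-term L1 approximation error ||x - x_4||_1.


Sorted |x_i| descending: [10, 10, 9, 8, 8, 5, 5, 4, 3, 3, 2, 1, 1, 1, 1]
Keep top 4: [10, 10, 9, 8]
Tail entries: [8, 5, 5, 4, 3, 3, 2, 1, 1, 1, 1]
L1 error = sum of tail = 34.

34


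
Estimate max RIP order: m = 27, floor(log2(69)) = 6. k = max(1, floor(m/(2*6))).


floor(log2(69)) = 6.
2*6 = 12.
m/(2*floor(log2(n))) = 27/12 ≈ 2.25.
floor = 2.
k = max(1, 2) = 2.

2


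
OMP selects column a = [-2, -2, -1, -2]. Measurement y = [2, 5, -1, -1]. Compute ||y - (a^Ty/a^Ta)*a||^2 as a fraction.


a^T a = 13.
a^T y = -11.
coeff = -11/13 = -11/13.
||r||^2 = 282/13.

282/13


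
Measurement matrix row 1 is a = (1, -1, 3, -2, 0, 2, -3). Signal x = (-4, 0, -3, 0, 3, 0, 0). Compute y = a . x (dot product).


Non-zero terms: ['1*-4', '3*-3', '0*3']
Products: [-4, -9, 0]
y = sum = -13.

-13


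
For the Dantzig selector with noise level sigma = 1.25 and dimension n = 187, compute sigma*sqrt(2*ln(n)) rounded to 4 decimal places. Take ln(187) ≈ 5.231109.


ln(187) ≈ 5.231109.
2*ln(n) ≈ 10.462218.
sqrt(2*ln(n)) ≈ sqrt(10.462218) ≈ 3.234535.
threshold ≈ 1.25*3.234535 = 4.04316875 ≈ 4.0432.

4.0432


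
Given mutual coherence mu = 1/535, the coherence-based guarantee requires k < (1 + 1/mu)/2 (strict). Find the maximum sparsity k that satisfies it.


1/mu = 535.
1 + 1/mu = 536.
(1 + 1/mu)/2 = 268 is an integer and the inequality is strict, so k_max = 268 - 1 = 267.

267


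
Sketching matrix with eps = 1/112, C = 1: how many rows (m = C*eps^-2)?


1/eps = 112.
(1/eps)^2 = 12544.
m = 1*12544 = 12544.

12544


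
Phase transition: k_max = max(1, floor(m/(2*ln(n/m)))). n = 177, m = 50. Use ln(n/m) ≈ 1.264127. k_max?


n/m = 177/50.
ln(n/m) ≈ 1.264127.
2*ln(n/m) ≈ 2.528254.
m/(2*ln(n/m)) ≈ 50/2.528254 ≈ 19.7765.
floor = 19.
k_max = max(1, 19) = 19.

19


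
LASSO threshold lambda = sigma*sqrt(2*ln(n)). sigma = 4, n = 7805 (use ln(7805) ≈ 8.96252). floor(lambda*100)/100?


ln(7805) ≈ 8.96252.
2*ln(n) ≈ 17.92504.
sqrt(2*ln(n)) ≈ sqrt(17.92504) ≈ 4.233797.
lambda ≈ 4*4.233797 = 16.935188.
floor(lambda*100)/100 = 16.93.

16.93


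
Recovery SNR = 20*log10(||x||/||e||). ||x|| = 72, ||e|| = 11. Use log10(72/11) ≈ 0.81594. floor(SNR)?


||x||/||e|| = 72/11.
log10(72/11) ≈ 0.81594.
20*log10(||x||/||e||) ≈ 20*0.81594 = 16.3188.
floor(16.3188) = 16.

16


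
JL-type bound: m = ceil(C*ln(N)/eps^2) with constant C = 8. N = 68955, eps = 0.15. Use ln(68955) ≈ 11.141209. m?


ln(68955) ≈ 11.141209.
eps^2 = 0.15^2 = 0.0225.
C*ln(N)/eps^2 ≈ 8*11.141209/0.0225 ≈ 3961.3188.
m = ceil(3961.3188) = 3962.

3962


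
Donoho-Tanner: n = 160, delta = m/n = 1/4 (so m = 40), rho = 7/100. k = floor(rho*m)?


m = 1/4*160 = 40.
rho = 7/100.
rho*m = 7/100*40 = 2.8.
k = floor(2.8) = 2.

2


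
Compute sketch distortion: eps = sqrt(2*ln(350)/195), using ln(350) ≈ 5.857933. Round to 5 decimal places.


ln(350) ≈ 5.857933.
2*ln(N)/m ≈ 2*5.857933/195 ≈ 0.06008136.
eps = sqrt(0.06008136) ≈ 0.245115 ≈ 0.24512.

0.24512


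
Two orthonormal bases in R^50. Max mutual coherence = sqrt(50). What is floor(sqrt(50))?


7^2 = 49 <= 50 < 64 = 8^2, so 7 <= sqrt(50) < 8.
floor(sqrt(50)) = 7.

7


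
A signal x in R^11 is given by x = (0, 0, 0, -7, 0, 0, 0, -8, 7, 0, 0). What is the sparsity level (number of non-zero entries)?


Non-zero positions: [3, 7, 8].
Sparsity = 3.

3


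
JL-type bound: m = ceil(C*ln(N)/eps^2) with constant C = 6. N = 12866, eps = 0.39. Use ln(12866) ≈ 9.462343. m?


ln(12866) ≈ 9.462343.
eps^2 = 0.39^2 = 0.1521.
C*ln(N)/eps^2 ≈ 6*9.462343/0.1521 ≈ 373.268.
m = ceil(373.268) = 374.

374


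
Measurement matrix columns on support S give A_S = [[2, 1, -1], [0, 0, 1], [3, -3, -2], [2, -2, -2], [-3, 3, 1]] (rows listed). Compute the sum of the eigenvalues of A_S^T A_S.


Sum of eigenvalues of A_S^T A_S = trace(A_S^T A_S) = sum of squared column norms of A_S.
A_S^T A_S diagonal: [26, 23, 11].
trace = 26 + 23 + 11 = 60.

60


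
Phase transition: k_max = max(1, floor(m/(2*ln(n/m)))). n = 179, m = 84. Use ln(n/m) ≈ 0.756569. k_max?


n/m = 179/84.
ln(n/m) ≈ 0.756569.
2*ln(n/m) ≈ 1.513138.
m/(2*ln(n/m)) ≈ 84/1.513138 ≈ 55.5138.
floor = 55.
k_max = max(1, 55) = 55.

55


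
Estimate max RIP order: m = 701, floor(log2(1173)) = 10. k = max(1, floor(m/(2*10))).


floor(log2(1173)) = 10.
2*10 = 20.
m/(2*floor(log2(n))) = 701/20 ≈ 35.05.
floor = 35.
k = max(1, 35) = 35.

35


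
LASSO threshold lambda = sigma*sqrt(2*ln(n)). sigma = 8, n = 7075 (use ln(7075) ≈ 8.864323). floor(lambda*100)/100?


ln(7075) ≈ 8.864323.
2*ln(n) ≈ 17.728646.
sqrt(2*ln(n)) ≈ sqrt(17.728646) ≈ 4.21054.
lambda ≈ 8*4.21054 = 33.68432.
floor(lambda*100)/100 = 33.68.

33.68


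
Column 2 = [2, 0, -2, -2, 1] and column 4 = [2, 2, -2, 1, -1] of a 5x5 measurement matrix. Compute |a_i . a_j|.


Inner product: 2*2 + 0*2 + -2*-2 + -2*1 + 1*-1
Products: [4, 0, 4, -2, -1]
Sum = 5.
|dot| = 5.

5


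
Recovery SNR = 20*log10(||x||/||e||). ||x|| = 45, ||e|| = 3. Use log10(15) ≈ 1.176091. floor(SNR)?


||x||/||e|| = 45/3 = 15.
log10(15) ≈ 1.176091.
20*log10(||x||/||e||) ≈ 20*1.176091 = 23.52182.
floor(23.52182) = 23.

23


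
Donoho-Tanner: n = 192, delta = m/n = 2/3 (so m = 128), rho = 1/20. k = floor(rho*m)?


m = 2/3*192 = 128.
rho = 1/20.
rho*m = 1/20*128 = 6.4.
k = floor(6.4) = 6.

6


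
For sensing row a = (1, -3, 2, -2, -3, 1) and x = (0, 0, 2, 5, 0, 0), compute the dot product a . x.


Non-zero terms: ['2*2', '-2*5']
Products: [4, -10]
y = sum = -6.

-6


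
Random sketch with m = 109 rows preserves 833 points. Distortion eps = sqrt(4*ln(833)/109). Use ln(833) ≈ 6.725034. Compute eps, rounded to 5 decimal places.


ln(833) ≈ 6.725034.
4*ln(N)/m ≈ 4*6.725034/109 ≈ 0.24679024.
eps = sqrt(0.24679024) ≈ 0.4967799 ≈ 0.49678.

0.49678


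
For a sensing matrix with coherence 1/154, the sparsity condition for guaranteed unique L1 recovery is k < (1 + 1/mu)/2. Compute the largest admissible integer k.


1/mu = 154.
1 + 1/mu = 155.
(1 + 1/mu)/2 = 77.5 is not an integer, so k_max = floor(77.5) = 77.

77


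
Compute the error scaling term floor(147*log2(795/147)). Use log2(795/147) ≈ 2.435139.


log2(n/k) = log2(795/147) ≈ 2.435139.
k*log2(n/k) ≈ 147*2.435139 = 357.965433.
floor(357.965433) = 357.

357


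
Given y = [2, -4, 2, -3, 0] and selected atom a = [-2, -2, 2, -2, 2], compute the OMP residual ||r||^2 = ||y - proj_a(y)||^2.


a^T a = 20.
a^T y = 14.
coeff = 14/20 = 7/10.
||r||^2 = 116/5.

116/5


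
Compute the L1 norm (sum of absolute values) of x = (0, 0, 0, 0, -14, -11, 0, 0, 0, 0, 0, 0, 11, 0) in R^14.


Non-zero entries: [(4, -14), (5, -11), (12, 11)]
Absolute values: [14, 11, 11]
||x||_1 = sum = 36.

36


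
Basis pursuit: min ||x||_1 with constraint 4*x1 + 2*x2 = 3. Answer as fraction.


Axis intercepts:
  x1 = 3/4, x2 = 0: L1 = 3/4
  x1 = 0, x2 = 3/2: L1 = 3/2
x* = (3/4, 0)
||x*||_1 = 3/4.

3/4


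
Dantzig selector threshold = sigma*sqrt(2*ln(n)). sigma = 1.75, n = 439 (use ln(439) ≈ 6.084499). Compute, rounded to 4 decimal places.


ln(439) ≈ 6.084499.
2*ln(n) ≈ 12.168998.
sqrt(2*ln(n)) ≈ sqrt(12.168998) ≈ 3.488409.
threshold ≈ 1.75*3.488409 = 6.10471575 ≈ 6.1047.

6.1047


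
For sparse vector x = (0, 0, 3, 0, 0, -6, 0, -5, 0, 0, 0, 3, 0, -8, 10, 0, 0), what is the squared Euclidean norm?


Non-zero entries: [(2, 3), (5, -6), (7, -5), (11, 3), (13, -8), (14, 10)]
Squares: [9, 36, 25, 9, 64, 100]
||x||_2^2 = sum = 243.

243


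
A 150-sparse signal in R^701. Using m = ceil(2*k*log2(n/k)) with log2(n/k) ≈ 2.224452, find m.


log2(n/k) = log2(701/150) ≈ 2.224452.
2*k*log2(n/k) ≈ 2*150*2.224452 = 667.3356.
m = ceil(667.3356) = 668.

668


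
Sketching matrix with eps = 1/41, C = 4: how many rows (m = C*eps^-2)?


1/eps = 41.
(1/eps)^2 = 1681.
m = 4*1681 = 6724.

6724


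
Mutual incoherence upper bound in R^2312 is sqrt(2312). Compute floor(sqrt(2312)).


48^2 = 2304 <= 2312 < 2401 = 49^2, so 48 <= sqrt(2312) < 49.
floor(sqrt(2312)) = 48.

48


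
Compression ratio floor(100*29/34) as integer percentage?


100*m/n = 100*29/34 ≈ 85.2941.
floor = 85.

85


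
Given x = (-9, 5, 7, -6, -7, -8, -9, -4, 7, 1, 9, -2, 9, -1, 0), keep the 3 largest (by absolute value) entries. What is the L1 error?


Sorted |x_i| descending: [9, 9, 9, 9, 8, 7, 7, 7, 6, 5, 4, 2, 1, 1, 0]
Keep top 3: [9, 9, 9]
Tail entries: [9, 8, 7, 7, 7, 6, 5, 4, 2, 1, 1, 0]
L1 error = sum of tail = 57.

57


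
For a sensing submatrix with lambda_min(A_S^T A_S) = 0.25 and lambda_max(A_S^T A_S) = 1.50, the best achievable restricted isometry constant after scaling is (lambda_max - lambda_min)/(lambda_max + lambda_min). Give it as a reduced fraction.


lambda_max - lambda_min = 1.50 - 0.25 = 1.25.
lambda_max + lambda_min = 1.50 + 0.25 = 1.75.
delta = 1.25/1.75 = 125/175 = 5/7.

5/7


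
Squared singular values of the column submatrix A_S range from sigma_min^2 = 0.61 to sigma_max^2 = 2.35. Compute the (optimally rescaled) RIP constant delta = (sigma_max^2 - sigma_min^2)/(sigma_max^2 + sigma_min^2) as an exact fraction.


lambda_max - lambda_min = 2.35 - 0.61 = 1.74.
lambda_max + lambda_min = 2.35 + 0.61 = 2.96.
delta = 1.74/2.96 = 174/296 = 87/148.

87/148


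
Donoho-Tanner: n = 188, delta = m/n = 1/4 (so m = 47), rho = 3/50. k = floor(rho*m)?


m = 1/4*188 = 47.
rho = 3/50.
rho*m = 3/50*47 = 2.82.
k = floor(2.82) = 2.

2


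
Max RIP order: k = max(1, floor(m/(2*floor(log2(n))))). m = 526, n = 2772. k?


floor(log2(2772)) = 11.
2*11 = 22.
m/(2*floor(log2(n))) = 526/22 ≈ 23.9091.
floor = 23.
k = max(1, 23) = 23.

23


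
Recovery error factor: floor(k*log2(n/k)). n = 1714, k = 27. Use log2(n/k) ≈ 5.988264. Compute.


log2(n/k) = log2(1714/27) ≈ 5.988264.
k*log2(n/k) ≈ 27*5.988264 = 161.683128.
floor(161.683128) = 161.

161


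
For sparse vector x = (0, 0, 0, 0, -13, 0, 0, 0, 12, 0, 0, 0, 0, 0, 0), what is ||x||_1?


Non-zero entries: [(4, -13), (8, 12)]
Absolute values: [13, 12]
||x||_1 = sum = 25.

25


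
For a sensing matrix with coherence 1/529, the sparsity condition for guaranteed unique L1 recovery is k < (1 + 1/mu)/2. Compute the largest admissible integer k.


1/mu = 529.
1 + 1/mu = 530.
(1 + 1/mu)/2 = 265 is an integer and the inequality is strict, so k_max = 265 - 1 = 264.

264


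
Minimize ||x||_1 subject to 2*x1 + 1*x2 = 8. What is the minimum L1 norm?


Axis intercepts:
  x1 = 4, x2 = 0: L1 = 4
  x1 = 0, x2 = 8: L1 = 8
x* = (4, 0)
||x*||_1 = 4.

4


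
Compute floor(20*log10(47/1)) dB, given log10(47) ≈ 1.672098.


||x||/||e|| = 47/1 = 47.
log10(47) ≈ 1.672098.
20*log10(||x||/||e||) ≈ 20*1.672098 = 33.44196.
floor(33.44196) = 33.

33


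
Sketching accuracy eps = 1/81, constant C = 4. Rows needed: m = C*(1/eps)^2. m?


1/eps = 81.
(1/eps)^2 = 6561.
m = 4*6561 = 26244.

26244


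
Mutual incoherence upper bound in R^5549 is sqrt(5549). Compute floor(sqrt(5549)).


74^2 = 5476 <= 5549 < 5625 = 75^2, so 74 <= sqrt(5549) < 75.
floor(sqrt(5549)) = 74.

74


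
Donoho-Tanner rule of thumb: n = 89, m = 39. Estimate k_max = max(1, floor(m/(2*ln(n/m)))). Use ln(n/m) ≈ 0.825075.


n/m = 89/39.
ln(n/m) ≈ 0.825075.
2*ln(n/m) ≈ 1.65015.
m/(2*ln(n/m)) ≈ 39/1.65015 ≈ 23.6342.
floor = 23.
k_max = max(1, 23) = 23.

23


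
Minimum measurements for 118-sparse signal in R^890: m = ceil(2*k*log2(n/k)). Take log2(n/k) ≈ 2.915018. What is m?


log2(n/k) = log2(890/118) ≈ 2.915018.
2*k*log2(n/k) ≈ 2*118*2.915018 = 687.944248.
m = ceil(687.944248) = 688.

688


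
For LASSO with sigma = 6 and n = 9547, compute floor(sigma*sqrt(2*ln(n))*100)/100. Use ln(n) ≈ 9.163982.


ln(9547) ≈ 9.163982.
2*ln(n) ≈ 18.327964.
sqrt(2*ln(n)) ≈ sqrt(18.327964) ≈ 4.281117.
lambda ≈ 6*4.281117 = 25.686702.
floor(lambda*100)/100 = 25.68.

25.68


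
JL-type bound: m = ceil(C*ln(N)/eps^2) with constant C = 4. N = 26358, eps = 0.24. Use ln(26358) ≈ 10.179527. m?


ln(26358) ≈ 10.179527.
eps^2 = 0.24^2 = 0.0576.
C*ln(N)/eps^2 ≈ 4*10.179527/0.0576 ≈ 706.9116.
m = ceil(706.9116) = 707.

707


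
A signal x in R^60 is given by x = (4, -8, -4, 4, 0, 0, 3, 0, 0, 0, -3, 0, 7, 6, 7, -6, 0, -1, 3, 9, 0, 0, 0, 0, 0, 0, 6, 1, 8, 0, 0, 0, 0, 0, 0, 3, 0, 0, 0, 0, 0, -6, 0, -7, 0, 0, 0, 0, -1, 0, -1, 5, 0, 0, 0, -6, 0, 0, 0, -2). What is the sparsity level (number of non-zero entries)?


Non-zero positions: [0, 1, 2, 3, 6, 10, 12, 13, 14, 15, 17, 18, 19, 26, 27, 28, 35, 41, 43, 48, 50, 51, 55, 59].
Sparsity = 24.

24
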